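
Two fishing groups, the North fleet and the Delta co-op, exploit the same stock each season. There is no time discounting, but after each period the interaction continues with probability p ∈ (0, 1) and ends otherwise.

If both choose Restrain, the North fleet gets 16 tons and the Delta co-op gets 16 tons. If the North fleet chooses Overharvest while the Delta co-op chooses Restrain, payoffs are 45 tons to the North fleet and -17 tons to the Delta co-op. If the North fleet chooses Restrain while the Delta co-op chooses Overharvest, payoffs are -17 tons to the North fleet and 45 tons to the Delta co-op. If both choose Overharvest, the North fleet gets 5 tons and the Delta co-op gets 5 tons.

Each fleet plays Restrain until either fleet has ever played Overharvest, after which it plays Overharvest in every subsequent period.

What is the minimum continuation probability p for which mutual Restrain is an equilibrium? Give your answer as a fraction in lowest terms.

29/40

Expected cooperation value is 16 + p·16 + p²·16 + … = 16/(1−p); deviation gives 45 + p·5/(1−p).
16 ≥ 45(1−p) + 5p ⇒ 40p ≥ 29 ⇒ p ≥ 29/40.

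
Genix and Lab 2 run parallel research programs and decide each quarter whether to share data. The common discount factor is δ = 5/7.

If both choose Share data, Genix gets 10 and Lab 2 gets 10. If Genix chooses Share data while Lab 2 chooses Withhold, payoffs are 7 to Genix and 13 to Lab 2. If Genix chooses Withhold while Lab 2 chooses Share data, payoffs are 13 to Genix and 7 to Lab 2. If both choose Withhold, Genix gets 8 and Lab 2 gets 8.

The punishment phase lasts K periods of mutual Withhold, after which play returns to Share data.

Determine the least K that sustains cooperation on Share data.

3

Need Σ_{k=1}^{K} δ^k ≥ (13−10)/(10−8) = 1.5000 at δ = 5/7.
At K = 2 the sum is 1.2245 < 1.5000; at K = 3 it is 1.5889 ≥ 1.5000.
So the minimum punishment length is K = 3.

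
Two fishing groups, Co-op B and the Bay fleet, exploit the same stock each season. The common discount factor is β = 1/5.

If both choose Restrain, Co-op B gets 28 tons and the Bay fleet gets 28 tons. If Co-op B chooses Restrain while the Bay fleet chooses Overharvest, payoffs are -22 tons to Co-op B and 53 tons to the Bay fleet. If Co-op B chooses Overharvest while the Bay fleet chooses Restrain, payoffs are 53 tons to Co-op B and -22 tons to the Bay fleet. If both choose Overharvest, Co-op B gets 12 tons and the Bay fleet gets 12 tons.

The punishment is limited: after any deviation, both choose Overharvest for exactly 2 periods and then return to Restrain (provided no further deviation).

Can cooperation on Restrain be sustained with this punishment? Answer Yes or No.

Comparing payoff streams over the 3 periods until play realigns: cooperate → 28(1+β+…+β^2); deviate → 53 + 12(β+…+β^2).
Cooperation is sustained iff (28−12)(β+…+β^2) ≥ 53−28.
β+…+β^2 = 1/5·(1−(1/5)^2)/(1−1/5) = 0.2400, and (53−28)/(28−12) = 1.5625.
0.2400 < 1.5625, so cooperation is not sustainable.

No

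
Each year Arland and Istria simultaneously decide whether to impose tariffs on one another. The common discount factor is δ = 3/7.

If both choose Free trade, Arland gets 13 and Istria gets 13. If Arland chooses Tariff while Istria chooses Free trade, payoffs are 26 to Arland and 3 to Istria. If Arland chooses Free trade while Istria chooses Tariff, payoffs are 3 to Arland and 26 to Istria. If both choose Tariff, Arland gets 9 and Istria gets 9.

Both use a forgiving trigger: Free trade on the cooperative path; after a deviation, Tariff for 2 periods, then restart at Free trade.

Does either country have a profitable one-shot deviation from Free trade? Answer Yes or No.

Yes

Comparing payoff streams over the 3 periods until play realigns: cooperate → 13(1+δ+…+δ^2); deviate → 26 + 9(δ+…+δ^2).
Cooperation is sustained iff (13−9)(δ+…+δ^2) ≥ 26−13.
δ+…+δ^2 = 3/7·(1−(3/7)^2)/(1−3/7) = 0.6122, and (26−13)/(13−9) = 3.2500.
0.6122 < 3.2500, so cooperation is not sustainable.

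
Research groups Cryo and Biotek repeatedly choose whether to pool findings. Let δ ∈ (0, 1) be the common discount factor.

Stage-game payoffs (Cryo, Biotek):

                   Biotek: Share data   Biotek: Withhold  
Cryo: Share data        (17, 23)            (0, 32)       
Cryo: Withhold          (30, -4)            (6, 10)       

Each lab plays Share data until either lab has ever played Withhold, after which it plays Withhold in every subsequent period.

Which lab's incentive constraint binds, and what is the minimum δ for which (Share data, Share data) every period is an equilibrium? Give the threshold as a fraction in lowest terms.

Cryo; δ ≥ 13/24

Cryo: cooperation gives 17 each period; deviation gives 30 once then 6 forever.
  17/(1−δ) ≥ 30 + 6δ/(1−δ) ⇒ δ ≥ 13/24.
Biotek: cooperation gives 23 each period; deviation gives 32 once then 10 forever.
  δ ≥ 9/22.
Both must hold, so the binding constraint is Cryo's: δ ≥ 13/24.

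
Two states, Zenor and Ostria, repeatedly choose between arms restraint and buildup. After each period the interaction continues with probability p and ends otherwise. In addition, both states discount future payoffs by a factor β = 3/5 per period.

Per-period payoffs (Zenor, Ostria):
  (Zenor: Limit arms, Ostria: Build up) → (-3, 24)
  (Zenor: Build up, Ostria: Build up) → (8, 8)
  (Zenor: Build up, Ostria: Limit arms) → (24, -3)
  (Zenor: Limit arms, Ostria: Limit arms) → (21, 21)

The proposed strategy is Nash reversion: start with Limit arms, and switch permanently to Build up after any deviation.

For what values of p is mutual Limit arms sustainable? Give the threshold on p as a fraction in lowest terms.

With continuation probability p and discount β, the effective per-period discount factor is βp.
Grim-trigger IC: βp ≥ (24−21)/(24−8) = 3/16.
So p ≥ (3/16)/(3/5) = 5/16.

5/16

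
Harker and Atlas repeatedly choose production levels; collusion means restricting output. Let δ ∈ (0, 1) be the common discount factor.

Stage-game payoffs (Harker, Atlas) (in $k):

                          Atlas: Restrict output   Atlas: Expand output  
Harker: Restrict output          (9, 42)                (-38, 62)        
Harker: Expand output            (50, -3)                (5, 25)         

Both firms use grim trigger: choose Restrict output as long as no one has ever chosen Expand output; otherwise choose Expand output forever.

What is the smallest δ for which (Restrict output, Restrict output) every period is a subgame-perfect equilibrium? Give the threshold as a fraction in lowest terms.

41/45

For Harker: deviation gain 50−9 = 41, per-period punishment loss 9−5 = 4. IC gives δ ≥ 41/45.
For Atlas: gain 20, loss 17 per period, so δ ≥ 20/37.
The tighter constraint is Harker's, so cooperation needs δ ≥ 41/45.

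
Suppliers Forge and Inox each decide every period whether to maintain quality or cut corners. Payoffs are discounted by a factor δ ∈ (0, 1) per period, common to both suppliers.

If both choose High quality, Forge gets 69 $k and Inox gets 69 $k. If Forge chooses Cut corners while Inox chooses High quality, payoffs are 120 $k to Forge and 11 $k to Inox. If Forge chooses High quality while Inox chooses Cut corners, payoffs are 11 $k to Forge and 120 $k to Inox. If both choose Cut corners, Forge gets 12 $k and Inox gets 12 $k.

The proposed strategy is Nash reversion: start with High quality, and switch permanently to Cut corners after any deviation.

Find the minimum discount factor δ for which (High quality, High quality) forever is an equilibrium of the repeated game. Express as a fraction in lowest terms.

Cooperation forever yields 69 each period: 69/(1−δ).
Deviating yields 120 once, then 12 forever: 120 + 12δ/(1−δ).
No profitable deviation requires 69/(1−δ) ≥ 120 + 12δ/(1−δ).
Multiplying by (1−δ): 69 ≥ 120(1−δ) + 12δ = 120 − 108δ.
So 108δ ≥ 51, i.e. δ ≥ 51/108 = 17/36.

17/36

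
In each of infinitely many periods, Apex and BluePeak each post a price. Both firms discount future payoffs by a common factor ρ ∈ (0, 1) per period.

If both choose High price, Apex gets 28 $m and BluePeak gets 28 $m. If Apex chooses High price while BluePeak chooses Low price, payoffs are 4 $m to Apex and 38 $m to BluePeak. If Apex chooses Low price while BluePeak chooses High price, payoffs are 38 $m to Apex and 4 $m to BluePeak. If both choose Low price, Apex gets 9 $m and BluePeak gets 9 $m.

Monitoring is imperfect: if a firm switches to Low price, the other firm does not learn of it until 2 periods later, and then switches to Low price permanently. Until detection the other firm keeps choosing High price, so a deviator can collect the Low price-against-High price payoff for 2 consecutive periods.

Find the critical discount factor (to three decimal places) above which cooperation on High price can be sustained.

Deviating for the 2 undetected periods gains 38−28 = 10 per period over cooperation, then loses 28−9 = 19 per period forever once punishment starts.
Gain: 10(1 + ρ + … + ρ^1); loss: 19·ρ^2/(1−ρ).
No profitable deviation ⇔ 10(1−ρ^2) ≤ 19·ρ^2, i.e. ρ^2 ≥ 10/(10+19) = 10/29.
Hence ρ ≥ (10/29)^(1/2) ≈ 0.587.

0.587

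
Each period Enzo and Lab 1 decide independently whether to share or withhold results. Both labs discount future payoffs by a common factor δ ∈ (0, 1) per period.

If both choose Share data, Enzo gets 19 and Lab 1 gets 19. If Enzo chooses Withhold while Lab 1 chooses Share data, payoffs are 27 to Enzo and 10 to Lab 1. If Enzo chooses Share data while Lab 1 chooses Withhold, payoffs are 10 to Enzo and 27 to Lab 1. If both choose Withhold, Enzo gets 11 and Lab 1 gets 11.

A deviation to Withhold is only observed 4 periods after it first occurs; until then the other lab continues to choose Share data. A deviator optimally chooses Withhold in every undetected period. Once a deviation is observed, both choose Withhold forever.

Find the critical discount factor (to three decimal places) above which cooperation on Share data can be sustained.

A deviator earns 27 for 4 periods, then 11 forever; cooperating earns 19 forever. Multiplying the IC by (1−δ):
19 ≥ 27(1−δ^4) + 11δ^4, so 16·δ^4 ≥ 8 and δ^4 ≥ 1/2.
δ ≥ (1/2)^(1/4) ≈ 0.841.

0.841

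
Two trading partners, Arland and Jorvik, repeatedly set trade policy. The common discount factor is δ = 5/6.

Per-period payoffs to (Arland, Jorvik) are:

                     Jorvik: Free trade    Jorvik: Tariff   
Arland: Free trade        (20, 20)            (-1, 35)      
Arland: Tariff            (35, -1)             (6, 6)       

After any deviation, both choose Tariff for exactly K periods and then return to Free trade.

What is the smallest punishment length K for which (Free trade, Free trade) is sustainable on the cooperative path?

Need Σ_{k=1}^{K} δ^k ≥ (35−20)/(20−6) = 1.0714 at δ = 5/6.
At K = 1 the sum is 0.8333 < 1.0714; at K = 2 it is 1.5278 ≥ 1.0714.
So the minimum punishment length is K = 2.

2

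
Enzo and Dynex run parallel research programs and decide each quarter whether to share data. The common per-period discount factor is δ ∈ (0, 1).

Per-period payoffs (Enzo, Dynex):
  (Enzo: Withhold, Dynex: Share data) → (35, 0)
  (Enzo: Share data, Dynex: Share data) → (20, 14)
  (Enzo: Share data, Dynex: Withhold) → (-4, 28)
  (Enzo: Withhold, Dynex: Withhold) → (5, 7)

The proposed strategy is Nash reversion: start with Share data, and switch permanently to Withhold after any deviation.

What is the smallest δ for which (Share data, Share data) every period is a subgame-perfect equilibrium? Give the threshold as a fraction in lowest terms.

2/3

Enzo's threshold: (35−20)/(35−5) = 1/2.
Dynex's threshold: (28−14)/(28−7) = 2/3.
1/2 < 2/3, so Dynex binds and δ* = 2/3.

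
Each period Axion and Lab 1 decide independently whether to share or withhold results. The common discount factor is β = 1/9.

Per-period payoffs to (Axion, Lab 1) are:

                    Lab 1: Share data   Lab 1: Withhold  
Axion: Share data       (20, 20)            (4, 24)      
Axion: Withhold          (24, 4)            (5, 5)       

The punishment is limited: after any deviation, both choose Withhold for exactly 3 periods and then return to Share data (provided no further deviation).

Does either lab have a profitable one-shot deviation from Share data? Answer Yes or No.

IC: β+…+β^3 ≥ (24−20)/(20−5) = 4/15.
At β = 1/9: partial sum = 0.1248 < 0.2667. Cooperation not sustainable.

Yes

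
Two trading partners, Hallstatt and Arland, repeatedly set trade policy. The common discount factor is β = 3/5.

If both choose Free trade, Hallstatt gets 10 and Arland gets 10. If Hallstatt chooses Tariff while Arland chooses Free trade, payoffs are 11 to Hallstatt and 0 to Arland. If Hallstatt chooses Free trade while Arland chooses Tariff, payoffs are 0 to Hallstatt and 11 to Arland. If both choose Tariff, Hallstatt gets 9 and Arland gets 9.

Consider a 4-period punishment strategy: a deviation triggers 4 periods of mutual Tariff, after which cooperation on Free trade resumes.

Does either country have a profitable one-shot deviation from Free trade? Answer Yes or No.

Comparing payoff streams over the 5 periods until play realigns: cooperate → 10(1+β+…+β^4); deviate → 11 + 9(β+…+β^4).
Cooperation is sustained iff (10−9)(β+…+β^4) ≥ 11−10.
β+…+β^4 = 3/5·(1−(3/5)^4)/(1−3/5) = 1.3056, and (11−10)/(10−9) = 1.0000.
1.3056 ≥ 1.0000, so cooperation is sustainable.

No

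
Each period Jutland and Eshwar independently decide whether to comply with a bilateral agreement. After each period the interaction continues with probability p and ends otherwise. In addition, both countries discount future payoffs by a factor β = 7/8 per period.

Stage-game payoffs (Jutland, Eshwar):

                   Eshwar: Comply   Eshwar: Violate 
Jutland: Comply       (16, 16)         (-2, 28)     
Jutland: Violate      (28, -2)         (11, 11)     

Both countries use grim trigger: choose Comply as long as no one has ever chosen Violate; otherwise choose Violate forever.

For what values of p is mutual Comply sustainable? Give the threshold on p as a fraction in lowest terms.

Expected continuation weight on next period's payoff is β·p = 7/8·p, which plays the role of the discount factor.
Cooperation requires 7/8·p ≥ (28−16)/(28−11) = 12/17, hence p ≥ 96/119.

96/119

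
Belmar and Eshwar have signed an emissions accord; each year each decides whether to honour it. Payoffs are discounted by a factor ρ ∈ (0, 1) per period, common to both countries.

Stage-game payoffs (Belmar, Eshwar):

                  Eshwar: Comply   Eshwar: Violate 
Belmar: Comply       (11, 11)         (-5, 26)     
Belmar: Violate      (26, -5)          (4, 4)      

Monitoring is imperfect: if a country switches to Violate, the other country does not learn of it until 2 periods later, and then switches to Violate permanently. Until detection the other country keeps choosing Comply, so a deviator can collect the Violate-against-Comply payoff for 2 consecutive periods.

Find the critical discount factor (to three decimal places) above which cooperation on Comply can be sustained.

Deviating for the 2 undetected periods gains 26−11 = 15 per period over cooperation, then loses 11−4 = 7 per period forever once punishment starts.
Gain: 15(1 + ρ + … + ρ^1); loss: 7·ρ^2/(1−ρ).
No profitable deviation ⇔ 15(1−ρ^2) ≤ 7·ρ^2, i.e. ρ^2 ≥ 15/(15+7) = 15/22.
Hence ρ ≥ (15/22)^(1/2) ≈ 0.826.

0.826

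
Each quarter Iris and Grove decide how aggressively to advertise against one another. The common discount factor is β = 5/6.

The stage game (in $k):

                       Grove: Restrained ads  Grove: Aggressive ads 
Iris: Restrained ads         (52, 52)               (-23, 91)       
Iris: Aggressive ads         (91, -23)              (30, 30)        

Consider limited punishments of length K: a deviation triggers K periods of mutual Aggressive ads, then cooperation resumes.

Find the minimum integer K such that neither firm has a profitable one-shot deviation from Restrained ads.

3

IC: β(1−β^K)/(1−β) ≥ (91−52)/(52−30) = 39/22.
With β = 5/6: need 1 − β^K ≥ 39/22·(1−5/6)/(5/6), i.e. β^K ≤ 0.6455.
Since (5/6)^2 = 0.6944 and (5/6)^3 = 0.5787, the smallest such K is 3.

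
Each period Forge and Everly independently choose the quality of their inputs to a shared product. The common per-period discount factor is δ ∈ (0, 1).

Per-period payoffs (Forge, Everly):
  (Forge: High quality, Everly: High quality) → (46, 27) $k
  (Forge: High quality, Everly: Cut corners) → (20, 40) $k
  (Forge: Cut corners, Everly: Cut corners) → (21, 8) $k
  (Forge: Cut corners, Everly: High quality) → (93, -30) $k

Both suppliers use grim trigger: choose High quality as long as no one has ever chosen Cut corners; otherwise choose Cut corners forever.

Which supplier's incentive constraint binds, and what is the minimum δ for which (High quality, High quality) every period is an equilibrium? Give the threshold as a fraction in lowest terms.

Forge's threshold: (93−46)/(93−21) = 47/72.
Everly's threshold: (40−27)/(40−8) = 13/32.
47/72 > 13/32, so Forge binds and δ* = 47/72.

Forge; δ ≥ 47/72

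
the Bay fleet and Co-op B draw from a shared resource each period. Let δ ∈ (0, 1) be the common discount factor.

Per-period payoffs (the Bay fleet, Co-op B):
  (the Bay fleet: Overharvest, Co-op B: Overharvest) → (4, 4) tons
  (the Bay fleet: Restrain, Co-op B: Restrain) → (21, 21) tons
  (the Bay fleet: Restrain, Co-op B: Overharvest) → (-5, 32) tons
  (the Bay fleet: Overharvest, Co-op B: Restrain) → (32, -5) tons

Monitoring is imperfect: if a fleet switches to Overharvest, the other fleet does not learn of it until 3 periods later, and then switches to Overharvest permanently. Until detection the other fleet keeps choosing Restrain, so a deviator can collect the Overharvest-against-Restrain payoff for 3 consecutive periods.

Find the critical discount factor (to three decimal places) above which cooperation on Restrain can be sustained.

0.732

Deviating for the 3 undetected periods gains 32−21 = 11 per period over cooperation, then loses 21−4 = 17 per period forever once punishment starts.
Gain: 11(1 + δ + … + δ^2); loss: 17·δ^3/(1−δ).
No profitable deviation ⇔ 11(1−δ^3) ≤ 17·δ^3, i.e. δ^3 ≥ 11/(11+17) = 11/28.
Hence δ ≥ (11/28)^(1/3) ≈ 0.732.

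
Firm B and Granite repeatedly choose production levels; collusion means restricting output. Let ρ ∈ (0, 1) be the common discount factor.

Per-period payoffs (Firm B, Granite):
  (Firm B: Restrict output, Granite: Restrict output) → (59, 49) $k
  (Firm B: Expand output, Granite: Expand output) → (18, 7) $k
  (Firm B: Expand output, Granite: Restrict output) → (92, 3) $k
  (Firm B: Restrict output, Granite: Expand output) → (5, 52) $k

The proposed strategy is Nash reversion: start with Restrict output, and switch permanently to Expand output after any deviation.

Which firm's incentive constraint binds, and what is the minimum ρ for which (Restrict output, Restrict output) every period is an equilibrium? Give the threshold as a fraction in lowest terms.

Firm B; ρ ≥ 33/74

Firm B: cooperation gives 59 each period; deviation gives 92 once then 18 forever.
  59/(1−ρ) ≥ 92 + 18ρ/(1−ρ) ⇒ ρ ≥ 33/74.
Granite: cooperation gives 49 each period; deviation gives 52 once then 7 forever.
  ρ ≥ 3/45 = 1/15.
Both must hold, so the binding constraint is Firm B's: ρ ≥ 33/74.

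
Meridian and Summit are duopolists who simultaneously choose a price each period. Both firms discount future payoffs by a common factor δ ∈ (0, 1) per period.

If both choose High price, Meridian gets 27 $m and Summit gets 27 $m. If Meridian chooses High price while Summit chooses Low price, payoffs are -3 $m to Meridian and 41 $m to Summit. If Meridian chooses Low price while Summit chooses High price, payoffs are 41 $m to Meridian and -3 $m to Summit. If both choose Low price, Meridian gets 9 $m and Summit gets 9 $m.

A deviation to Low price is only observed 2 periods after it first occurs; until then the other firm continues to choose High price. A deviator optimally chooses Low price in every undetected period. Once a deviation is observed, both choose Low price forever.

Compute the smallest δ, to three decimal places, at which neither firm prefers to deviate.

The best deviation is to choose Low price for all 2 undetected periods, earning 41 each, then 9 forever once detected.
Deviation value: 41(1−δ^2)/(1−δ) + 9δ^2/(1−δ); cooperation value: 27/(1−δ).
IC: 27 ≥ 41(1−δ^2) + 9δ^2 = 41 − 32δ^2.
So δ^2 ≥ 14/32 = 7/16, giving δ ≥ (7/16)^(1/2) ≈ 0.661.

0.661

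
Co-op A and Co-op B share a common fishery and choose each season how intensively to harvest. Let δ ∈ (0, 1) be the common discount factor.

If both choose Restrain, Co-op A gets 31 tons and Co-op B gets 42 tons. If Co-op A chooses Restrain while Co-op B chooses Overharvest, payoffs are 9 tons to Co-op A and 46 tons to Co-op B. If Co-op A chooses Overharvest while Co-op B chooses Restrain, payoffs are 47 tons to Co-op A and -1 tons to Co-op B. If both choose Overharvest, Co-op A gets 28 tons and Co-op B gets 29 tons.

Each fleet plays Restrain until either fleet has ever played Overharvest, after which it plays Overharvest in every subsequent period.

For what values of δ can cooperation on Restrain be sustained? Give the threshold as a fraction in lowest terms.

16/19

For Co-op A: deviation gain 47−31 = 16, per-period punishment loss 31−28 = 3. IC gives δ ≥ 16/19.
For Co-op B: gain 4, loss 13 per period, so δ ≥ 4/17.
The tighter constraint is Co-op A's, so cooperation needs δ ≥ 16/19.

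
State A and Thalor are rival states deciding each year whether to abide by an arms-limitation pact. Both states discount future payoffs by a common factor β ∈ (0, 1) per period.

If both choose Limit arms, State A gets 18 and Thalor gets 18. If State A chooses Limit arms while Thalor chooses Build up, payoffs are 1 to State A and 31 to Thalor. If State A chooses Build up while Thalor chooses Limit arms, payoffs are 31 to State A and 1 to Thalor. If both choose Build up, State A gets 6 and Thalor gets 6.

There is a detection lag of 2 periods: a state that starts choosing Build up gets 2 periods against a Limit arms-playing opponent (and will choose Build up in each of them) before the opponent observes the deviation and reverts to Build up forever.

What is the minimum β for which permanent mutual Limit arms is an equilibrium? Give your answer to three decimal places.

A deviator earns 31 for 2 periods, then 6 forever; cooperating earns 18 forever. Multiplying the IC by (1−β):
18 ≥ 31(1−β^2) + 6β^2, so 25·β^2 ≥ 13 and β^2 ≥ 13/25.
β ≥ (13/25)^(1/2) ≈ 0.721.

0.721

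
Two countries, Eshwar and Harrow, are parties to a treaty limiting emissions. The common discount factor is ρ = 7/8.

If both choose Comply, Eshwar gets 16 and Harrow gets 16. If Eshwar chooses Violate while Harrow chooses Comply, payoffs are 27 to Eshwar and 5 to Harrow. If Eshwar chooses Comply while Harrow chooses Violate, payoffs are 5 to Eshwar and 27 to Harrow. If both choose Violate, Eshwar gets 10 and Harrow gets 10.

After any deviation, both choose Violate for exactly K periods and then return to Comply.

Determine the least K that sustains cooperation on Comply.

IC: ρ(1−ρ^K)/(1−ρ) ≥ (27−16)/(16−10) = 11/6.
With ρ = 7/8: need 1 − ρ^K ≥ 11/6·(1−7/8)/(7/8), i.e. ρ^K ≤ 0.7381.
Since (7/8)^2 = 0.7656 and (7/8)^3 = 0.6699, the smallest such K is 3.

3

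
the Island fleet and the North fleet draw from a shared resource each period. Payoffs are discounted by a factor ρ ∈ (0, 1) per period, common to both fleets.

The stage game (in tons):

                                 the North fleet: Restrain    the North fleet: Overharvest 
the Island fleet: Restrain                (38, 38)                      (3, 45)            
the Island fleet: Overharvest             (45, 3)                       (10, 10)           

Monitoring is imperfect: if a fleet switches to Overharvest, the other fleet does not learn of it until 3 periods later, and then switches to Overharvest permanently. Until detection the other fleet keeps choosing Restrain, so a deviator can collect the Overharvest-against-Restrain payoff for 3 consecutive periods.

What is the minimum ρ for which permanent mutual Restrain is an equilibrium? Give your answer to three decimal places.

0.585

A deviator earns 45 for 3 periods, then 10 forever; cooperating earns 38 forever. Multiplying the IC by (1−ρ):
38 ≥ 45(1−ρ^3) + 10ρ^3, so 35·ρ^3 ≥ 7 and ρ^3 ≥ 1/5.
ρ ≥ (1/5)^(1/3) ≈ 0.585.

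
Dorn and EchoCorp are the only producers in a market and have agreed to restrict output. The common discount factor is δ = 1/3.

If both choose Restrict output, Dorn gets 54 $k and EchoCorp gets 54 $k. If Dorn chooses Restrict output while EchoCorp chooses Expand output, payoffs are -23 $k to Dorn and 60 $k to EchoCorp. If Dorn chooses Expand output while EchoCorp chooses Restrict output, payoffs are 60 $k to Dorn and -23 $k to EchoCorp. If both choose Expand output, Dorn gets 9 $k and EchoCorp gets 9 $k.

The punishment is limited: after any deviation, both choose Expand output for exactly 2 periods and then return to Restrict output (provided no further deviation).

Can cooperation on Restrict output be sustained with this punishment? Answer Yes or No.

Yes

IC: δ+…+δ^2 ≥ (60−54)/(54−9) = 2/15.
At δ = 1/3: partial sum = 0.4444 ≥ 0.1333. Cooperation sustainable.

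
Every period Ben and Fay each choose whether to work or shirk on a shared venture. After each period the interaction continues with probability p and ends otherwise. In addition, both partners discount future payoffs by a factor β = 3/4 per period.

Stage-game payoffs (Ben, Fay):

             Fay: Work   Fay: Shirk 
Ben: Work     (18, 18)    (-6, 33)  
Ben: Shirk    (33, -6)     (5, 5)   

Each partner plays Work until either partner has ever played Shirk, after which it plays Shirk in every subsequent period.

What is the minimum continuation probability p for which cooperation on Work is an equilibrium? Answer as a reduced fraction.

5/7

Expected continuation weight on next period's payoff is β·p = 3/4·p, which plays the role of the discount factor.
Cooperation requires 3/4·p ≥ (33−18)/(33−5) = 15/28, hence p ≥ 5/7.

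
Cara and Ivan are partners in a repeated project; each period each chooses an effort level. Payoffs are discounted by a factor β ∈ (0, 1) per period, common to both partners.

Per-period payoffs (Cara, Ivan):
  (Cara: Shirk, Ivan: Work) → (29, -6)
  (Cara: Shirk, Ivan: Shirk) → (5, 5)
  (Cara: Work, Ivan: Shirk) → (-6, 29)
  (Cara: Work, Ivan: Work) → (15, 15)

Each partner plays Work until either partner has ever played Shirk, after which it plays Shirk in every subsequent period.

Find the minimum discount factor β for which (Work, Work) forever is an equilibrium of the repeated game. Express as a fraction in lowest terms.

7/12

Cooperation forever yields 15 each period: 15/(1−β).
Deviating yields 29 once, then 5 forever: 29 + 5β/(1−β).
No profitable deviation requires 15/(1−β) ≥ 29 + 5β/(1−β).
Multiplying by (1−β): 15 ≥ 29(1−β) + 5β = 29 − 24β.
So 24β ≥ 14, i.e. β ≥ 14/24 = 7/12.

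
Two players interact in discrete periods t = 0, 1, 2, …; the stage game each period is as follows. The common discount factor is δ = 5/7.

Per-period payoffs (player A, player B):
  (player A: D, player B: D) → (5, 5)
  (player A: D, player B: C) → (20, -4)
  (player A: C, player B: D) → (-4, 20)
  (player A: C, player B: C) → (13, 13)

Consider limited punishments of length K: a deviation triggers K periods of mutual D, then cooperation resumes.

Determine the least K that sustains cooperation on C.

Need Σ_{k=1}^{K} δ^k ≥ (20−13)/(13−5) = 0.8750 at δ = 5/7.
At K = 1 the sum is 0.7143 < 0.8750; at K = 2 it is 1.2245 ≥ 0.8750.
So the minimum punishment length is K = 2.

2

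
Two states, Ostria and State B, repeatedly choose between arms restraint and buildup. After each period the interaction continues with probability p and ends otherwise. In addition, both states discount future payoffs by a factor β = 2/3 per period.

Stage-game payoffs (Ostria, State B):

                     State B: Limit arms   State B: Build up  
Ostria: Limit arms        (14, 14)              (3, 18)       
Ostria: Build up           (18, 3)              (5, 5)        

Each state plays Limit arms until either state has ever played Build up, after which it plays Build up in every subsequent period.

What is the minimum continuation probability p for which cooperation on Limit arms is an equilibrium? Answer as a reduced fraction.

With continuation probability p and discount β, the effective per-period discount factor is βp.
Grim-trigger IC: βp ≥ (18−14)/(18−5) = 4/13.
So p ≥ (4/13)/(2/3) = 6/13.

6/13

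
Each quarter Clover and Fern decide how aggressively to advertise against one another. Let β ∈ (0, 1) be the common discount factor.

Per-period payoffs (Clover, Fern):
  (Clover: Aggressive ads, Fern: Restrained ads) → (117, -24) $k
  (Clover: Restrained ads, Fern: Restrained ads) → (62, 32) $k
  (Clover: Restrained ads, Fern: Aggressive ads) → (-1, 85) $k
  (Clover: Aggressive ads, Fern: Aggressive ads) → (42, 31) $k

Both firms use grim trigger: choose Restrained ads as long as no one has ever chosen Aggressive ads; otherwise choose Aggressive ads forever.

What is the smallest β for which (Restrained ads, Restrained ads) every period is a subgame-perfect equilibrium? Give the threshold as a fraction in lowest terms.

Clover's threshold: (117−62)/(117−42) = 11/15.
Fern's threshold: (85−32)/(85−31) = 53/54.
11/15 < 53/54, so Fern binds and β* = 53/54.

53/54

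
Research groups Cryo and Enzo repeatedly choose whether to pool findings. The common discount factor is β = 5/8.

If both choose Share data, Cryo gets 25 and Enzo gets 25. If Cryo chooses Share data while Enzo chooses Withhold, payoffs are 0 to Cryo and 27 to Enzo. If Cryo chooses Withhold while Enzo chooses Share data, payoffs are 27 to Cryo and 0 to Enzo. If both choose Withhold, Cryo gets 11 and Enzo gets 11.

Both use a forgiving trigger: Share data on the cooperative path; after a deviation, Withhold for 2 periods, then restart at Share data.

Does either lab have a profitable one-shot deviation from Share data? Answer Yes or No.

No

IC: β+…+β^2 ≥ (27−25)/(25−11) = 1/7.
At β = 5/8: partial sum = 1.0156 ≥ 0.1429. Cooperation sustainable.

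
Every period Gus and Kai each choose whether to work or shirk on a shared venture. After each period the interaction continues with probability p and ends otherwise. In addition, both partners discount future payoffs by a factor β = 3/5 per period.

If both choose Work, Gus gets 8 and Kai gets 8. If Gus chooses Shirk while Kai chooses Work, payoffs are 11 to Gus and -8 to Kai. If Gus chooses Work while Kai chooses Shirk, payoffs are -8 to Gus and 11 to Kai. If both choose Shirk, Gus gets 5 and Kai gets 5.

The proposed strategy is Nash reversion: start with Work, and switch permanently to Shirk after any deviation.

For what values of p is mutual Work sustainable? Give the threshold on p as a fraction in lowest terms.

Expected continuation weight on next period's payoff is β·p = 3/5·p, which plays the role of the discount factor.
Cooperation requires 3/5·p ≥ (11−8)/(11−5) = 1/2, hence p ≥ 5/6.

5/6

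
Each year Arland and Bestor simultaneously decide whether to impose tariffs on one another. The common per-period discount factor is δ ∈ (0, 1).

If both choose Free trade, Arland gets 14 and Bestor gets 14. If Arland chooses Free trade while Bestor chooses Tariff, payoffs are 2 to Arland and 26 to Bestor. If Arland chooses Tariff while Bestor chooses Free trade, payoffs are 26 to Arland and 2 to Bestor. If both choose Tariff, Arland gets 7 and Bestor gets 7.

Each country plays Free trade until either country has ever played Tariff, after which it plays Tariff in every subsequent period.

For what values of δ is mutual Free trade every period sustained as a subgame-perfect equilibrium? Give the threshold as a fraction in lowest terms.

12/19

One-period gain from deviating is 26 − 14 = 12. The loss is 14 − 7 = 7 in every subsequent period, with present value 7·δ/(1−δ).
Deviation is unprofitable when 7·δ/(1−δ) ≥ 12, i.e. δ/(1−δ) ≥ 12/7.
Equivalently δ ≥ 12/(12+7) = 12/19.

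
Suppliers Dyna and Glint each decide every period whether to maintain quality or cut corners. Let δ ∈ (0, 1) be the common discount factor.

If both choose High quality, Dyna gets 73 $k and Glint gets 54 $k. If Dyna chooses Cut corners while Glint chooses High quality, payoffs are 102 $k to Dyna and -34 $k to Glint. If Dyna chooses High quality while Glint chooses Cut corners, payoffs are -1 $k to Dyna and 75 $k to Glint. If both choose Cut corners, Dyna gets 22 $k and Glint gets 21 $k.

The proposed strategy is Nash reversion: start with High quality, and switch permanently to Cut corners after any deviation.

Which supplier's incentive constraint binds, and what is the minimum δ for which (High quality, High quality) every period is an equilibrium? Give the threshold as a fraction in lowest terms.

Dyna's threshold: (102−73)/(102−22) = 29/80.
Glint's threshold: (75−54)/(75−21) = 7/18.
29/80 < 7/18, so Glint binds and δ* = 7/18.

Glint; δ ≥ 7/18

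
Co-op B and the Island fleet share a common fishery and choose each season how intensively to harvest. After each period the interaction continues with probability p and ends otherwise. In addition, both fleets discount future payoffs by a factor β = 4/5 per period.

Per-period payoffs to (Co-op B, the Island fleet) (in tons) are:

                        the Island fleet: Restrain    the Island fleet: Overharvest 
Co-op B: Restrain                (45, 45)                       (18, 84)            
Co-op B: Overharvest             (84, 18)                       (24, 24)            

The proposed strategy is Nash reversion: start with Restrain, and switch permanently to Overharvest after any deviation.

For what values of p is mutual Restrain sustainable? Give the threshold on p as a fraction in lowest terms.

Expected continuation weight on next period's payoff is β·p = 4/5·p, which plays the role of the discount factor.
Cooperation requires 4/5·p ≥ (84−45)/(84−24) = 13/20, hence p ≥ 13/16.

13/16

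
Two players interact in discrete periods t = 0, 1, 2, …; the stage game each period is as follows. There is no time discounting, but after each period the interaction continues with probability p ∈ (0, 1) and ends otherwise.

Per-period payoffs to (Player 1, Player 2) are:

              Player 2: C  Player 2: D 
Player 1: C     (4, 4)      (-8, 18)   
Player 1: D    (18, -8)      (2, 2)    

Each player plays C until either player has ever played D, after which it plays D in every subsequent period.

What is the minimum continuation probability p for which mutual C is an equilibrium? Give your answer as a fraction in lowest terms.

7/8

Expected cooperation value is 4 + p·4 + p²·4 + … = 4/(1−p); deviation gives 18 + p·2/(1−p).
4 ≥ 18(1−p) + 2p ⇒ 16p ≥ 14 ⇒ p ≥ 14/16 = 7/8.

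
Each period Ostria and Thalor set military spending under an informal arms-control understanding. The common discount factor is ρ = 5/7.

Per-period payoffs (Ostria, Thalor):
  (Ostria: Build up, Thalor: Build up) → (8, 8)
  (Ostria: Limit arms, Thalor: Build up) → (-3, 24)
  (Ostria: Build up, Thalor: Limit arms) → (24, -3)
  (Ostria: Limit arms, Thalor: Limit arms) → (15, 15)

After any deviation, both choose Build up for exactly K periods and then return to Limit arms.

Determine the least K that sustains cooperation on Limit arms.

3

Need Σ_{k=1}^{K} ρ^k ≥ (24−15)/(15−8) = 1.2857 at ρ = 5/7.
At K = 2 the sum is 1.2245 < 1.2857; at K = 3 it is 1.5889 ≥ 1.2857.
So the minimum punishment length is K = 3.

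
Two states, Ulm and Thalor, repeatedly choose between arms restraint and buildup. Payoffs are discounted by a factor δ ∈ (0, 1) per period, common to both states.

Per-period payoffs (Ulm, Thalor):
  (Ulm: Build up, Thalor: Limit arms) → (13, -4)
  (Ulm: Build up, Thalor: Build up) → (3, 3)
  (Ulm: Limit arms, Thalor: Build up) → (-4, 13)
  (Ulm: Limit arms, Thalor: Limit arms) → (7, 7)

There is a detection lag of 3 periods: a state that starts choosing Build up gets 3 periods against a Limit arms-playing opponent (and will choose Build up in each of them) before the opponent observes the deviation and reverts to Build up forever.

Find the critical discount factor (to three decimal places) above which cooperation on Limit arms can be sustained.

The best deviation is to choose Build up for all 3 undetected periods, earning 13 each, then 3 forever once detected.
Deviation value: 13(1−δ^3)/(1−δ) + 3δ^3/(1−δ); cooperation value: 7/(1−δ).
IC: 7 ≥ 13(1−δ^3) + 3δ^3 = 13 − 10δ^3.
So δ^3 ≥ 6/10 = 3/5, giving δ ≥ (3/5)^(1/3) ≈ 0.843.

0.843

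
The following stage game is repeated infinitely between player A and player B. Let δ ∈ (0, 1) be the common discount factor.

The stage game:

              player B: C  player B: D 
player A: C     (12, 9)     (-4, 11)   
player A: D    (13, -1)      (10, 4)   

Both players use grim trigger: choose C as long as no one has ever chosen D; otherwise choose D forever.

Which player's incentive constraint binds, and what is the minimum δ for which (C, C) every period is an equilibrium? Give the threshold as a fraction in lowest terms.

For player A: deviation gain 13−12 = 1, per-period punishment loss 12−10 = 2. IC gives δ ≥ 1/3.
For player B: gain 2, loss 5 per period, so δ ≥ 2/7.
The tighter constraint is player A's, so cooperation needs δ ≥ 1/3.

player A; δ ≥ 1/3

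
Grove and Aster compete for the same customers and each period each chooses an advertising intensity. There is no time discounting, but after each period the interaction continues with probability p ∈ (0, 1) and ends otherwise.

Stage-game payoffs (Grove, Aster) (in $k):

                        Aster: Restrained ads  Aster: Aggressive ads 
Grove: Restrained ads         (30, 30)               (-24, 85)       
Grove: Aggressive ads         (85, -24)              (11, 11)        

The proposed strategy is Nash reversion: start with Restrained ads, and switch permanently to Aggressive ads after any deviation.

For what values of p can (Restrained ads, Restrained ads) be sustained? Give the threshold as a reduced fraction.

55/74

With no time discounting, the continuation probability p plays the role of the discount factor.
Grim-trigger IC: 30/(1−p) ≥ 85 + 11p/(1−p) ⇒ p ≥ (85−30)/(85−11) = 55/74.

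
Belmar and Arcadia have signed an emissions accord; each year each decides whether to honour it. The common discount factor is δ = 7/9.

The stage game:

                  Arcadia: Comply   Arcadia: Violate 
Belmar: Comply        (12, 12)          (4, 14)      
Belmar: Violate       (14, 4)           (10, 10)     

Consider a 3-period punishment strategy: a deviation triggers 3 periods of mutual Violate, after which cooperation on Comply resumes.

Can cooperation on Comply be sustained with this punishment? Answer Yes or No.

A one-shot deviation gives 14 now, then 10 for 3 periods, then back to 12.
Gain from deviating: (14−12) today; loss: (12−10) in each of the next 3 periods.
No-deviation condition: (12−10)(δ+…+δ^3) ≥ 14−12, i.e. δ+…+δ^3 ≥ 1.
At δ = 7/9: δ+…+δ^3 = 1.8532 ≥ 1.0000.
So cooperation is sustainable.

Yes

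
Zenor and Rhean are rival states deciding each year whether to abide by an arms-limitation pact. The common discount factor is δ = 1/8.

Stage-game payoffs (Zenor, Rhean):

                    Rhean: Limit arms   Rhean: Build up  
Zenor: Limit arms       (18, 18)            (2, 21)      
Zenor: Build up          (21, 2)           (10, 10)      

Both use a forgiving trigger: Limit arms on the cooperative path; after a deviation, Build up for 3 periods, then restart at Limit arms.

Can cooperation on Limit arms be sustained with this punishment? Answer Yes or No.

No

IC: δ+…+δ^3 ≥ (21−18)/(18−10) = 3/8.
At δ = 1/8: partial sum = 0.1426 < 0.3750. Cooperation not sustainable.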